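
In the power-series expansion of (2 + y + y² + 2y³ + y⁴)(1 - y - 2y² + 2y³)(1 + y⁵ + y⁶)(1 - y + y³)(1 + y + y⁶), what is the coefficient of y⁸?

(2 + y + y² + 2y³ + y⁴) has coefficients 2,1,1,2,1 for degrees 0…4.
(1 - y - 2y² + 2y³) has coefficients 1,-1,-2,2,0,0,0,0,0 for degrees 0…8.
Multiplying by (1 + y⁵ + y⁶) gives running coefficients 1,-1,-2,2,0,1,0,-3,0 for degrees 0…8.
Multiplying by (1 - y + y³) gives running coefficients 1,-2,-1,5,-3,-1,1,-3,4 for degrees 0…8.
Finally multiplying by (1 + y + y⁶), the product of all factors after the first has coefficients 1,-1,-3,4,2,-4,1,-4,0 for degrees 0…8.
[y⁸] = 2·0 + 1·(-4) + 1·1 + 2·(-4) + 1·2 = -9.

-9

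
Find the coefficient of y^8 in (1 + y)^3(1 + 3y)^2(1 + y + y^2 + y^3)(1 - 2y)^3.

-131

(1 + y)^3 has coefficients 1,3,3,1 for degrees 0…3.
(1 + 3y)^2 has coefficients 1,6,9,0,0,0,0,0,0 for degrees 0…8.
Multiplying by (1 + y + y^2 + y^3) gives running coefficients 1,7,16,16,15,9,0,0,0 for degrees 0…8.
Finally multiplying by (1 - 2y)^3, the product of all factors after the first has coefficients 1,1,-14,-4,55,-17,-2,-12,-72 for degrees 0…8.
[y^8] = 1·(-72) + 3·(-12) + 3·(-2) + 1·(-17) = -131.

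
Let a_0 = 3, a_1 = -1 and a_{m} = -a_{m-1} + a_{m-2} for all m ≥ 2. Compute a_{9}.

The ordinary generating function has denominator 1 + q - q^2.
Iterating the recurrence: a_0,…,a_{9} = 3, -1, 4, -5, 9, -14, 23, -37, 60, -97.

-97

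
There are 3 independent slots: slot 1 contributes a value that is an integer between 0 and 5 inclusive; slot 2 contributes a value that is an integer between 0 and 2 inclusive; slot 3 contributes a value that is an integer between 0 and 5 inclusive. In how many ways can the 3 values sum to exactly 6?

The generating function for the choices is (1 + t + t^2 + t^3 + t^4 + t^5)·(1 + t + t^2)·(1 + t + t^2 + t^3 + t^4 + t^5); the count is [t^6].
(1 + t + t^2 + t^3 + t^4 + t^5) has coefficients 1,1,1,1,1,1 for degrees 0…5.
(1 + t + t^2) has coefficients 1,1,1,0,0,0,0 for degrees 0…6.
Finally multiplying by (1 + t + t^2 + t^3 + t^4 + t^5), the product of all factors after the first has coefficients 1,2,3,3,3,3,2 for degrees 0…6.
[t^6] = 1·2 + 1·3 + 1·3 + 1·3 + 1·3 + 1·2 = 16.

16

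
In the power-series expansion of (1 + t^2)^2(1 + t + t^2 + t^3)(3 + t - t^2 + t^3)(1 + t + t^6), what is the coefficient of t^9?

15

(1 + t^2)^2 has coefficients 1,0,2,0,1 for degrees 0…4.
(1 + t + t^2 + t^3) has coefficients 1,1,1,1,0,0,0,0,0,0 for degrees 0…9.
Multiplying by (3 + t - t^2 + t^3) gives running coefficients 3,4,3,4,1,0,1,0,0,0 for degrees 0…9.
Finally multiplying by (1 + t + t^6), the product of all factors after the first has coefficients 3,7,7,7,5,1,4,5,3,4 for degrees 0…9.
[t^9] = 1·4 + 2·5 + 1·1 = 15.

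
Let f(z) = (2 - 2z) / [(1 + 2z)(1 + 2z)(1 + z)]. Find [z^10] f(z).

59396

The denominator gives the recurrence a_n = −5a_(n−1) − 8a_(n−2) − 4a_(n−3) for n ≥ 3; the numerator fixes a_0 = 2, a_1 = -12, a_2 = 44.
Iterating: 2, -12, 44, -132, 356, -900, 2180, -5124, 11780, -26628, 59396, so a_10 = 59396.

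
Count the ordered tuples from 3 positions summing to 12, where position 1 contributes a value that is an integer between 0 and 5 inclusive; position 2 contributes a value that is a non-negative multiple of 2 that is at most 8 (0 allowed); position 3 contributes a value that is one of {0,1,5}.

The generating function for the choices is (1 + q + q² + q³ + q⁴ + q⁵)·(1 + q² + q⁴ + q⁶ + q⁸)·(1 + q + q⁵); the count is [q¹²].
(1 + q + q² + q³ + q⁴ + q⁵) has coefficients 1,1,1,1,1,1 for degrees 0…5.
(1 + q² + q⁴ + q⁶ + q⁸) has coefficients 1,0,1,0,1,0,1,0,1,0,0,0,0 for degrees 0…12.
Finally multiplying by (1 + q + q⁵), the product of all factors after the first has coefficients 1,1,1,1,1,2,1,2,1,2,0,1,0 for degrees 0…12.
[q¹²] = 1·0 + 1·1 + 1·0 + 1·2 + 1·1 + 1·2 = 6.

6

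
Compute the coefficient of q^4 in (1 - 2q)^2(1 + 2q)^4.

(1 - 2q)^2 has coefficients 1,-4,4 for degrees 0…2.
(1 + 2q)^4 has coefficients 1,8,24,32,16 for degrees 0…4.
[q^4] = 1·16 − 4·32 + 4·24 = -16.

-16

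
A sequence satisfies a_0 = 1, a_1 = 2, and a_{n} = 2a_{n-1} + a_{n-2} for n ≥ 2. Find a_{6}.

169

The ordinary generating function has denominator 1 - 2x - x^2.
Iterating the recurrence: a_0,…,a_{6} = 1, 2, 5, 12, 29, 70, 169.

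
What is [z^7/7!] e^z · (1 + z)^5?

The EGF product rule gives c_7 = Σ_{k_1+k_2=7} C(7; k_1,k_2) · ∏ g_i(k_i), where e^z gives (1)^k; (1+z)^5 gives the falling factorial (5)_k.
g_1(k) for k = 0…7: 1, 1, 1, 1, 1, 1, 1, 1.
g_2(k) for k = 0…7: 1, 5, 20, 60, 120, 120, 0, 0.
c_7 = Σ_k C(7,k)·g_1(k)·g_2(7−k) = 21·1·120 + 35·1·120 + 35·1·60 + 21·1·20 + 7·1·5 + 1·1·1 = 2520 + 4200 + 2100 + 420 + 35 + 1 = 9276.

9276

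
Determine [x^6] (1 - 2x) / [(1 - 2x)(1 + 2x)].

The denominator gives the recurrence a_n = 4a_(n−2) for n ≥ 2; the numerator fixes a_0 = 1, a_1 = -2.
Iterating: 1, -2, 4, -8, 16, -32, 64, so a_6 = 64.

64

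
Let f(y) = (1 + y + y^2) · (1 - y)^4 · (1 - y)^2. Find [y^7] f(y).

-5

(1 + y + y^2) has coefficients 1,1,1 for degrees 0…2.
(1 - y)^4 has coefficients 1,-4,6,-4,1,0,0,0 for degrees 0…7.
Finally multiplying by (1 - y)^2, the product of all factors after the first has coefficients 1,-6,15,-20,15,-6,1,0 for degrees 0…7.
[y^7] = 1·0 + 1·1 + 1·(-6) = -5.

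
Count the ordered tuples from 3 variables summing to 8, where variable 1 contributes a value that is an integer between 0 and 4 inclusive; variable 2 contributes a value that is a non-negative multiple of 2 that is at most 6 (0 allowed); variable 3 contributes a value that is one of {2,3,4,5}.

10

The generating function for the choices is (1 + y + y² + y³ + y⁴)·(1 + y² + y⁴ + y⁶)·(y² + y³ + y⁴ + y⁵); the count is [y⁸].
(1 + y + y² + y³ + y⁴) has coefficients 1,1,1,1,1 for degrees 0…4.
(1 + y² + y⁴ + y⁶) has coefficients 1,0,1,0,1,0,1,0,0 for degrees 0…8.
Finally multiplying by (y² + y³ + y⁴ + y⁵), the product of all factors after the first has coefficients 0,0,1,1,2,2,2,2,2 for degrees 0…8.
[y⁸] = 1·2 + 1·2 + 1·2 + 1·2 + 1·2 = 10.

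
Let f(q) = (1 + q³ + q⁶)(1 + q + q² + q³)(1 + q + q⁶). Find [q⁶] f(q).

4

(1 + q³ + q⁶) has coefficients 1,0,0,1,0,0,1 for degrees 0…6.
(1 + q + q² + q³) has coefficients 1,1,1,1,0,0,0 for degrees 0…6.
Finally multiplying by (1 + q + q⁶), the product of all factors after the first has coefficients 1,2,2,2,1,0,1 for degrees 0…6.
[q⁶] = 1·1 + 1·2 + 1·1 = 4.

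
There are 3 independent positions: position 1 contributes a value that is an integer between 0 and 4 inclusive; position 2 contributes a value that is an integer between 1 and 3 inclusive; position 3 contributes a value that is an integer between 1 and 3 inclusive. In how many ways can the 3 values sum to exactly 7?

The generating function for the choices is (1 + q + q^2 + q^3 + q^4)·(q + q^2 + q^3)·(q + q^2 + q^3); the count is [q^7].
(1 + q + q^2 + q^3 + q^4) has coefficients 1,1,1,1,1 for degrees 0…4.
(q + q^2 + q^3) has coefficients 0,1,1,1,0,0,0,0 for degrees 0…7.
Finally multiplying by (q + q^2 + q^3), the product of all factors after the first has coefficients 0,0,1,2,3,2,1,0 for degrees 0…7.
[q^7] = 1·0 + 1·1 + 1·2 + 1·3 + 1·2 = 8.

8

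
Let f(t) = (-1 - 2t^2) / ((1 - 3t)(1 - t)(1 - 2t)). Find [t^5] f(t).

Partial fractions give a closed form: a_n = (-11/2)·3^n + (-3/2)·1^n + (6)·2^n.
At n = 5: a_5 = -1146.

-1146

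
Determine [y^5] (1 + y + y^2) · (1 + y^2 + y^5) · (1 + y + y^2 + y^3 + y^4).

6

(1 + y + y^2) has coefficients 1,1,1 for degrees 0…2.
(1 + y^2 + y^5) has coefficients 1,0,1,0,0,1 for degrees 0…5.
Finally multiplying by (1 + y + y^2 + y^3 + y^4), the product of all factors after the first has coefficients 1,1,2,2,2,2 for degrees 0…5.
[y^5] = 1·2 + 1·2 + 1·2 = 6.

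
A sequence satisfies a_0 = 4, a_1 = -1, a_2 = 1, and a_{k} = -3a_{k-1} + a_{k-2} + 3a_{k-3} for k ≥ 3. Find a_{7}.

The ordinary generating function has denominator 1 + 3x - x^2 - 3x^3.
Iterating the recurrence: a_0,…,a_{7} = 4, -1, 1, 8, -26, 89, -269, 818.

818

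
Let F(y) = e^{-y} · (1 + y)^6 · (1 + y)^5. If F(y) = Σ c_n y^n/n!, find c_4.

4577

The EGF product rule gives c_4 = Σ_{k_1+k_2+k_3=4} C(4; k_1,k_2,k_3) · ∏ g_i(k_i), where e^{-y} gives (-1)^k; (1+y)^6 gives the falling factorial (6)_k; (1+y)^5 gives the falling factorial (5)_k.
g_1(k) for k = 0…4: 1, -1, 1, -1, 1.
g_2(k) for k = 0…4: 1, 6, 30, 120, 360.
g_3(k) for k = 0…4: 1, 5, 20, 60, 120.
First combine the last two factors: h(k) = Σ_j C(k,j)·g_2(j)·g_3(k−j) for k = 0…4: 1, 11, 110, 990, 7920.
c_4 = Σ_k C(4,k)·g_1(k)·h(4−k) = 1·1·7920 + 4·(-1)·990 + 6·1·110 + 4·(-1)·11 + 1·1·1 = 7920 − 3960 + 660 − 44 + 1 = 4577.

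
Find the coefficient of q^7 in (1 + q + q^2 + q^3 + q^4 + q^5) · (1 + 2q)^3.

20

(1 + q + q^2 + q^3 + q^4 + q^5) has coefficients 1,1,1,1,1,1 for degrees 0…5.
(1 + 2q)^3 has coefficients 1,6,12,8,0,0,0,0 for degrees 0…7.
[q^7] = 1·0 + 1·0 + 1·0 + 1·0 + 1·8 + 1·12 = 20.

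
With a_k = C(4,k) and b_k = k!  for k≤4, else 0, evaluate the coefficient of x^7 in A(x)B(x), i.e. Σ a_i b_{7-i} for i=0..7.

Write out a_i and b_{7-i} for i = 0,…,7 and sum the products.
Σ = 1·0 + 4·0 + 6·0 + 4·24 + 1·6 + 0·2 + 0·1 + 0·1 = 102.

102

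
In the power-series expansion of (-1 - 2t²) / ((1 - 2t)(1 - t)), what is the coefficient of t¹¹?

-6141

The denominator gives the recurrence a_n = 3a_(n−1) − 2a_(n−2) for n ≥ 3; the numerator fixes a_0 = -1, a_1 = -3, a_2 = -9.
Iterating: -1, -3, -9, -21, -45, -93, -189, -381, -765, -1533, -3069, -6141, so a_11 = -6141.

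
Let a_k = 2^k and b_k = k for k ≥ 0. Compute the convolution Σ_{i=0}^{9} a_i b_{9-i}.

1013

Write out a_i and b_{9-i} for i = 0,…,9 and sum the products.
Σ = 1·9 + 2·8 + 4·7 + 8·6 + 16·5 + 32·4 + 64·3 + 128·2 + 256·1 + 512·0 = 1013.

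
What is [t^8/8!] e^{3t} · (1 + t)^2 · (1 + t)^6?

The EGF product rule gives c_8 = Σ_{k_1+k_2+k_3=8} C(8; k_1,k_2,k_3) · ∏ g_i(k_i), where e^{3t} gives (3)^k; (1+t)^2 gives the falling factorial (2)_k; (1+t)^6 gives the falling factorial (6)_k.
g_1(k) for k = 0…8: 1, 3, 9, 27, 81, 243, 729, 2187, 6561.
g_2(k) for k = 0…8: 1, 2, 2, 0, 0, 0, 0, 0, 0.
g_3(k) for k = 0…8: 1, 6, 30, 120, 360, 720, 720, 0, 0.
First combine the last two factors: h(k) = Σ_j C(k,j)·g_2(j)·g_3(k−j) for k = 0…8: 1, 8, 56, 336, 1680, 6720, 20160, 40320, 40320.
c_8 = Σ_k C(8,k)·g_1(k)·h(8−k) = 1·1·40320 + 8·3·40320 + 28·9·20160 + 56·27·6720 + 70·81·1680 + 56·243·336 + 28·729·56 + 8·2187·8 + 1·6561·1 = 40320 + 967680 + 5080320 + 10160640 + 9525600 + 4572288 + 1143072 + 139968 + 6561 = 31636449.

31636449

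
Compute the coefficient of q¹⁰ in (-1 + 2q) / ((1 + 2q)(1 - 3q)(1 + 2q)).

The denominator gives the recurrence a_n = −a_(n−1) + 8a_(n−2) + 12a_(n−3) for n ≥ 3; the numerator fixes a_0 = -1, a_1 = 3, a_2 = -11.
Iterating: -1, 3, -11, 23, -75, 127, -451, 567, -2651, 1775, -16179, so a_10 = -16179.

-16179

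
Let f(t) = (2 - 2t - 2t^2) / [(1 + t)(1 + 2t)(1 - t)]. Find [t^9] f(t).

-1706

Partial fractions give a closed form: a_n = (-1)·(-1)^n + (10/3)·(-2)^n + (-1/3)·1^n.
At n = 9: a_9 = -1706.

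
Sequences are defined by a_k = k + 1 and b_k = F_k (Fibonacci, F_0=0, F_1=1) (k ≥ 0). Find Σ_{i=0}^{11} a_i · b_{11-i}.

The convolution is the x^11 coefficient of A(x)B(x).
Σ = 1·89 + 2·55 + 3·34 + 4·21 + 5·13 + 6·8 + 7·5 + 8·3 + 9·2 + 10·1 + 11·1 + 12·0 = 596.

596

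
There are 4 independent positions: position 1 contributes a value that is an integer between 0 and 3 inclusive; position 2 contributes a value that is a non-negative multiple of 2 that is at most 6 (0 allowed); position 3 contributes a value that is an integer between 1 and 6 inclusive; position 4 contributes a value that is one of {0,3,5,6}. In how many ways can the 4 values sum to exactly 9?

The generating function for the choices is (1 + q + q² + q³)·(1 + q² + q⁴ + q⁶)·(q + q² + q³ + q⁴ + q⁵ + q⁶)·(1 + q³ + q⁵ + q⁶); the count is [q⁹].
(1 + q + q² + q³) has coefficients 1,1,1,1 for degrees 0…3.
(1 + q² + q⁴ + q⁶) has coefficients 1,0,1,0,1,0,1,0,0,0 for degrees 0…9.
Multiplying by (q + q² + q³ + q⁴ + q⁵ + q⁶) gives running coefficients 0,1,1,2,2,3,3,3,3,2 for degrees 0…9.
Finally multiplying by (1 + q³ + q⁵ + q⁶), the product of all factors after the first has coefficients 0,1,1,2,3,4,6,7,9,9 for degrees 0…9.
[q⁹] = 1·9 + 1·9 + 1·7 + 1·6 = 31.

31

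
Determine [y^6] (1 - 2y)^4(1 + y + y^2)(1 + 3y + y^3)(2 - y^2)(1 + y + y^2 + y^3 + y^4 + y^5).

-66

(1 - 2y)^4 has coefficients 1,-8,24,-32,16 for degrees 0…4.
(1 + y + y^2) has coefficients 1,1,1,0,0,0,0 for degrees 0…6.
Multiplying by (1 + 3y + y^3) gives running coefficients 1,4,4,4,1,1,0 for degrees 0…6.
Multiplying by (2 - y^2) gives running coefficients 2,8,7,4,-2,-2,-1 for degrees 0…6.
Finally multiplying by (1 + y + y^2 + y^3 + y^4 + y^5), the product of all factors after the first has coefficients 2,10,17,21,19,17,14 for degrees 0…6.
[y^6] = 1·14 − 8·17 + 24·19 − 32·21 + 16·17 = -66.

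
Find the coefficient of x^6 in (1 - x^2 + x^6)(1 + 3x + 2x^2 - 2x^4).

3

(1 - x^2 + x^6) has coefficients 1,0,-1,0,0,0,1 for degrees 0…6.
(1 + 3x + 2x^2 - 2x^4) has coefficients 1,3,2,0,-2,0,0 for degrees 0…6.
[x^6] = 1·0 − 1·(-2) + 1·1 = 3.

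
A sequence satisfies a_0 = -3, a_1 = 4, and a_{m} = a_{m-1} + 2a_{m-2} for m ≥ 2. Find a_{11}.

The ordinary generating function has denominator 1 - q - 2q^2.
Iterating the recurrence: a_0,…,a_{11} = -3, 4, -2, 6, 2, 14, 18, 46, 82, 174, 338, 686.

686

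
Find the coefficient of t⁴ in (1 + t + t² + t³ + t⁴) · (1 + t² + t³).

3

(1 + t + t² + t³ + t⁴) has coefficients 1,1,1,1,1 for degrees 0…4.
(1 + t² + t³) has coefficients 1,0,1,1,0 for degrees 0…4.
[t⁴] = 1·0 + 1·1 + 1·1 + 1·0 + 1·1 = 3.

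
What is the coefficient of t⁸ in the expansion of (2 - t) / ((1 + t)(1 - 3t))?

8202

Partial fractions give a closed form: a_n = (3/4)·(-1)^n + (5/4)·3^n.
At n = 8: a_8 = 8202.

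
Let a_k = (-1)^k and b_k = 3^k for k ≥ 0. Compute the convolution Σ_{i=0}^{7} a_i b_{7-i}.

This is [x^7] in the product of the two ordinary generating functions.
Σ = 1·2187 − 1·729 + 1·243 − 1·81 + 1·27 − 1·9 + 1·3 − 1·1 = 1640.

1640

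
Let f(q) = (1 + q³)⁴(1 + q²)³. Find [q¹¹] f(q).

(1 + q³)⁴ has coefficients 1,0,0,4,0,0,6,0,0,4,0,0 for degrees 0…11.
(1 + q²)³ has coefficients 1,0,3,0,3,0,1,0,0,0,0,0 for degrees 0…11.
[q¹¹] = 1·0 + 4·0 + 6·0 + 4·3 = 12.

12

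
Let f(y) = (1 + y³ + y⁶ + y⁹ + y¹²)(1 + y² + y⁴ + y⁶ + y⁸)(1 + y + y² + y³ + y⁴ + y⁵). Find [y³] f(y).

3

(1 + y³ + y⁶ + y⁹ + y¹²) has coefficients 1,0,0,1 for degrees 0…3.
(1 + y² + y⁴ + y⁶ + y⁸) has coefficients 1,0,1,0 for degrees 0…3.
Finally multiplying by (1 + y + y² + y³ + y⁴ + y⁵), the product of all factors after the first has coefficients 1,1,2,2 for degrees 0…3.
[y³] = 1·2 + 1·1 = 3.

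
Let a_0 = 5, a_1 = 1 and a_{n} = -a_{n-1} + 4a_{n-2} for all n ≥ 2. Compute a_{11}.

The ordinary generating function has denominator 1 + q - 4q^2.
Iterating the recurrence: a_0,…,a_{11} = 5, 1, 19, -15, 91, -151, 515, -1119, 3179, -7655, 20371, -50991.

-50991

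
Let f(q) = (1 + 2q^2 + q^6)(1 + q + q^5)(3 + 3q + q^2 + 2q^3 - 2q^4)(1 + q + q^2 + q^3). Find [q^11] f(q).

(1 + 2q^2 + q^6) has coefficients 1,0,2,0,0,0,1 for degrees 0…6.
(1 + q + q^5) has coefficients 1,1,0,0,0,1,0,0,0,0,0,0 for degrees 0…11.
Multiplying by (3 + 3q + q^2 + 2q^3 - 2q^4) gives running coefficients 3,6,4,3,0,1,3,1,2,-2,0,0 for degrees 0…11.
Finally multiplying by (1 + q + q^2 + q^3), the product of all factors after the first has coefficients 3,9,13,16,13,8,7,5,7,4,1,0 for degrees 0…11.
[q^11] = 1·0 + 2·4 + 1·8 = 16.

16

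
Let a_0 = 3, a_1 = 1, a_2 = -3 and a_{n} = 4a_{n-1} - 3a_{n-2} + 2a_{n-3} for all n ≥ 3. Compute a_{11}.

The ordinary generating function has denominator 1 - 4x + 3x^2 - 2x^3.
Iterating the recurrence: a_0,…,a_{11} = 3, 1, -3, -9, -25, -79, -259, -849, -2777, -9079, -29683, -97049.

-97049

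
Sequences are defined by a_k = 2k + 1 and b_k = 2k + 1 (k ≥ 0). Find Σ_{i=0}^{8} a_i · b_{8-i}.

489

This is [x^8] in the product of the two ordinary generating functions.
Σ = 1·17 + 3·15 + 5·13 + 7·11 + 9·9 + 11·7 + 13·5 + 15·3 + 17·1 = 489.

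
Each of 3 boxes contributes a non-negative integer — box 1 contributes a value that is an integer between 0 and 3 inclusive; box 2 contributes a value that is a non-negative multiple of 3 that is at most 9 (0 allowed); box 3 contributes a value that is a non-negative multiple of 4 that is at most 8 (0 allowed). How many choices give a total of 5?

The generating function for the choices is (1 + y + y^2 + y^3)·(1 + y^3 + y^6 + y^9)·(1 + y^4 + y^8); the count is [y^5].
(1 + y + y^2 + y^3) has coefficients 1,1,1,1 for degrees 0…3.
(1 + y^3 + y^6 + y^9) has coefficients 1,0,0,1,0,0 for degrees 0…5.
Finally multiplying by (1 + y^4 + y^8), the product of all factors after the first has coefficients 1,0,0,1,1,0 for degrees 0…5.
[y^5] = 1·0 + 1·1 + 1·1 + 1·0 = 2.

2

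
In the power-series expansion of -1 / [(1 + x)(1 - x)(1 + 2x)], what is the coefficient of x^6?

-85

Partial fractions give a closed form: a_n = (1/2)·(-1)^n + (-1/6)·1^n + (-4/3)·(-2)^n.
At n = 6: a_6 = -85.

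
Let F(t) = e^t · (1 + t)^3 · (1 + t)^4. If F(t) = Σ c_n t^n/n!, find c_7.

The EGF product rule gives c_7 = Σ_{k_1+k_2+k_3=7} C(7; k_1,k_2,k_3) · ∏ g_i(k_i), where e^t gives (1)^k; (1+t)^3 gives the falling factorial (3)_k; (1+t)^4 gives the falling factorial (4)_k.
g_1(k) for k = 0…7: 1, 1, 1, 1, 1, 1, 1, 1.
g_2(k) for k = 0…7: 1, 3, 6, 6, 0, 0, 0, 0.
g_3(k) for k = 0…7: 1, 4, 12, 24, 24, 0, 0, 0.
First combine the last two factors: h(k) = Σ_j C(k,j)·g_2(j)·g_3(k−j) for k = 0…7: 1, 7, 42, 210, 840, 2520, 5040, 5040.
c_7 = Σ_k C(7,k)·g_1(k)·h(7−k) = 1·1·5040 + 7·1·5040 + 21·1·2520 + 35·1·840 + 35·1·210 + 21·1·42 + 7·1·7 + 1·1·1 = 5040 + 35280 + 52920 + 29400 + 7350 + 882 + 49 + 1 = 130922.

130922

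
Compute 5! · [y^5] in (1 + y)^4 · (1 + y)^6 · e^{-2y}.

The EGF product rule gives c_5 = Σ_{k_1+k_2+k_3=5} C(5; k_1,k_2,k_3) · ∏ g_i(k_i), where (1+y)^4 gives the falling factorial (4)_k; (1+y)^6 gives the falling factorial (6)_k; e^{-2y} gives (-2)^k.
g_1(k) for k = 0…5: 1, 4, 12, 24, 24, 0.
g_2(k) for k = 0…5: 1, 6, 30, 120, 360, 720.
g_3(k) for k = 0…5: 1, -2, 4, -8, 16, -32.
First combine the last two factors: h(k) = Σ_j C(k,j)·g_2(j)·g_3(k−j) for k = 0…5: 1, 4, 10, 4, -56, -32.
c_5 = Σ_k C(5,k)·g_1(k)·h(5−k) = 1·1·(-32) + 5·4·(-56) + 10·12·4 + 10·24·10 + 5·24·4 = −32 − 1120 + 480 + 2400 + 480 = 2208.

2208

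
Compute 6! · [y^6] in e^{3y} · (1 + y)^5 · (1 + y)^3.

The EGF product rule gives c_6 = Σ_{k_1+k_2+k_3=6} C(6; k_1,k_2,k_3) · ∏ g_i(k_i), where e^{3y} gives (3)^k; (1+y)^5 gives the falling factorial (5)_k; (1+y)^3 gives the falling factorial (3)_k.
g_1(k) for k = 0…6: 1, 3, 9, 27, 81, 243, 729.
g_2(k) for k = 0…6: 1, 5, 20, 60, 120, 120, 0.
g_3(k) for k = 0…6: 1, 3, 6, 6, 0, 0, 0.
First combine the last two factors: h(k) = Σ_j C(k,j)·g_2(j)·g_3(k−j) for k = 0…6: 1, 8, 56, 336, 1680, 6720, 20160.
c_6 = Σ_k C(6,k)·g_1(k)·h(6−k) = 1·1·20160 + 6·3·6720 + 15·9·1680 + 20·27·336 + 15·81·56 + 6·243·8 + 1·729·1 = 20160 + 120960 + 226800 + 181440 + 68040 + 11664 + 729 = 629793.

629793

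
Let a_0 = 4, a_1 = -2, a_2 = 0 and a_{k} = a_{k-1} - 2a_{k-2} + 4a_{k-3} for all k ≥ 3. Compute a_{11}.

644

The ordinary generating function has denominator 1 - y + 2y^2 - 4y^3.
Iterating the recurrence: a_0,…,a_{11} = 4, -2, 0, 20, 12, -28, 28, 132, -36, -188, 412, 644.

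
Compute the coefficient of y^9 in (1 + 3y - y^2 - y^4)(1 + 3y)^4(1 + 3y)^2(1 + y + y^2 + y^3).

(1 + 3y - y^2 - y^4) has coefficients 1,3,-1,0,-1 for degrees 0…4.
(1 + 3y)^4 has coefficients 1,12,54,108,81,0,0,0,0,0 for degrees 0…9.
Multiplying by (1 + 3y)^2 gives running coefficients 1,18,135,540,1215,1458,729,0,0,0 for degrees 0…9.
Finally multiplying by (1 + y + y^2 + y^3), the product of all factors after the first has coefficients 1,19,154,694,1908,3348,3942,3402,2187,729 for degrees 0…9.
[y^9] = 1·729 + 3·2187 − 1·3402 − 1·3348 = 540.

540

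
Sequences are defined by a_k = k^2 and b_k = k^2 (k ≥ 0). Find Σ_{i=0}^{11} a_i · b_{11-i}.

The convolution is the x^11 coefficient of A(x)B(x).
Σ = 0·121 + 1·100 + 4·81 + 9·64 + 16·49 + 25·36 + 36·25 + 49·16 + 64·9 + 81·4 + 100·1 + 121·0 = 5368.

5368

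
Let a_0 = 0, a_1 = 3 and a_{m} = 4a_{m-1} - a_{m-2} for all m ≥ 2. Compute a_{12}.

The ordinary generating function has denominator 1 - 4x + x^2.
Iterating the recurrence: a_0,…,a_{12} = 0, 3, 12, 45, 168, 627, 2340, 8733, 32592, 121635, 453948, 1694157, 6322680.

6322680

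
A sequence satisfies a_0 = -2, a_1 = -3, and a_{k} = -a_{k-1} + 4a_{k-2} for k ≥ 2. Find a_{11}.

665

The ordinary generating function has denominator 1 + q - 4q^2.
Iterating the recurrence: a_0,…,a_{11} = -2, -3, -5, -7, -13, -15, -37, -23, -125, 33, -533, 665.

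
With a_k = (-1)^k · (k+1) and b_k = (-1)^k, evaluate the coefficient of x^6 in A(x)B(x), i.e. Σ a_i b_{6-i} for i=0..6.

28

The convolution is the x^6 coefficient of A(x)B(x).
Σ = 1·1 − 2·(-1) + 3·1 − 4·(-1) + 5·1 − 6·(-1) + 7·1 = 28.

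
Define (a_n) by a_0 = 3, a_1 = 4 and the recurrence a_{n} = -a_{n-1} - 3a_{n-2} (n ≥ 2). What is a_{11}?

1291

The ordinary generating function has denominator 1 + t + 3t^2.
Iterating the recurrence: a_0,…,a_{11} = 3, 4, -13, 1, 38, -41, -73, 196, 23, -611, 542, 1291.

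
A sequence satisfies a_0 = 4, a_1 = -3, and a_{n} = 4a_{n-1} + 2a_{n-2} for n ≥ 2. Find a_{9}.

-167728

The ordinary generating function has denominator 1 - 4z - 2z^2.
Iterating the recurrence: a_0,…,a_{9} = 4, -3, -4, -22, -96, -428, -1904, -8472, -37696, -167728.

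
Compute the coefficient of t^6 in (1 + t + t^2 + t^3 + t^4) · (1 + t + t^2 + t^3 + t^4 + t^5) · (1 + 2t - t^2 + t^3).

(1 + t + t^2 + t^3 + t^4) has coefficients 1,1,1,1,1 for degrees 0…4.
(1 + t + t^2 + t^3 + t^4 + t^5) has coefficients 1,1,1,1,1,1,0 for degrees 0…6.
Finally multiplying by (1 + 2t - t^2 + t^3), the product of all factors after the first has coefficients 1,3,2,3,3,3,2 for degrees 0…6.
[t^6] = 1·2 + 1·3 + 1·3 + 1·3 + 1·2 = 13.

13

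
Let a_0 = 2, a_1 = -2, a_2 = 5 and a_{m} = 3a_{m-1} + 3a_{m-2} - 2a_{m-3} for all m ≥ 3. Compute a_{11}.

271391

The ordinary generating function has denominator 1 - 3t - 3t^2 + 2t^3.
Iterating the recurrence: a_0,…,a_{11} = 2, -2, 5, 5, 34, 107, 413, 1492, 5501, 20153, 73978, 271391.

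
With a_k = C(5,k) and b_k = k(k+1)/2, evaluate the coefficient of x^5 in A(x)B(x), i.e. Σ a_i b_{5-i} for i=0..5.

This is [x^5] in the product of the two ordinary generating functions.
Σ = 1·15 + 5·10 + 10·6 + 10·3 + 5·1 + 1·0 = 160.

160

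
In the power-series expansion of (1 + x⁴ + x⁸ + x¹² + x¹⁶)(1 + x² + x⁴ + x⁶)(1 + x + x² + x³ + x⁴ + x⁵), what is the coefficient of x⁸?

(1 + x⁴ + x⁸ + x¹² + x¹⁶) has coefficients 1,0,0,0,1,0,0,0,1 for degrees 0…8.
(1 + x² + x⁴ + x⁶) has coefficients 1,0,1,0,1,0,1,0,0 for degrees 0…8.
Finally multiplying by (1 + x + x² + x³ + x⁴ + x⁵), the product of all factors after the first has coefficients 1,1,2,2,3,3,3,3,2 for degrees 0…8.
[x⁸] = 1·2 + 1·3 + 1·1 = 6.

6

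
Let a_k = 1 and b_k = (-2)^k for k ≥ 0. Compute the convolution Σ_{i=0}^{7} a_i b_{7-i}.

This is [x^7] in the product of the two ordinary generating functions.
Σ = 1·(-128) + 1·64 + 1·(-32) + 1·16 + 1·(-8) + 1·4 + 1·(-2) + 1·1 = -85.

-85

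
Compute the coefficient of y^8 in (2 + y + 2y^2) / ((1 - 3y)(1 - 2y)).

48765

The denominator gives the recurrence a_n = 5a_(n−1) − 6a_(n−2) for n ≥ 3; the numerator fixes a_0 = 2, a_1 = 11, a_2 = 45.
Iterating: 2, 11, 45, 159, 525, 1671, 5205, 15999, 48765, so a_8 = 48765.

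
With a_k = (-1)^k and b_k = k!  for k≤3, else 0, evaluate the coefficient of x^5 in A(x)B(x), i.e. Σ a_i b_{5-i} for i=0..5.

4

Write out a_i and b_{5-i} for i = 0,…,5 and sum the products.
Σ = 1·0 − 1·0 + 1·6 − 1·2 + 1·1 − 1·1 = 4.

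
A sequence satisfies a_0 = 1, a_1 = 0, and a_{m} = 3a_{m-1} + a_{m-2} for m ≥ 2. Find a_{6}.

109

The ordinary generating function has denominator 1 - 3q - q^2.
Iterating the recurrence: a_0,…,a_{6} = 1, 0, 1, 3, 10, 33, 109.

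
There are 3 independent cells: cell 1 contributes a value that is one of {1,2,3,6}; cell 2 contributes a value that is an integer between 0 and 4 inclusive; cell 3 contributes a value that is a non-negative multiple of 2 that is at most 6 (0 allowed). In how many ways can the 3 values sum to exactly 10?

8

The generating function for the choices is (x + x² + x³ + x⁶)·(1 + x + x² + x³ + x⁴)·(1 + x² + x⁴ + x⁶); the count is [x¹⁰].
(x + x² + x³ + x⁶) has coefficients 0,1,1,1,0,0,1 for degrees 0…6.
(1 + x + x² + x³ + x⁴) has coefficients 1,1,1,1,1,0,0,0,0,0,0 for degrees 0…10.
Finally multiplying by (1 + x² + x⁴ + x⁶), the product of all factors after the first has coefficients 1,1,2,2,3,2,3,2,2,1,1 for degrees 0…10.
[x¹⁰] = 1·1 + 1·2 + 1·2 + 1·3 = 8.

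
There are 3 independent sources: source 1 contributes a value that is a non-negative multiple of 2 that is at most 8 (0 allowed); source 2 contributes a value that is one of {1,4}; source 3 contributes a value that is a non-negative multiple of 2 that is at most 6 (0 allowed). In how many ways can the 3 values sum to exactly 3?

2

The generating function for the choices is (1 + y^2 + y^4 + y^6 + y^8)·(y + y^4)·(1 + y^2 + y^4 + y^6); the count is [y^3].
(1 + y^2 + y^4 + y^6 + y^8) has coefficients 1,0,1,0 for degrees 0…3.
(y + y^4) has coefficients 0,1,0,0 for degrees 0…3.
Finally multiplying by (1 + y^2 + y^4 + y^6), the product of all factors after the first has coefficients 0,1,0,1 for degrees 0…3.
[y^3] = 1·1 + 1·1 = 2.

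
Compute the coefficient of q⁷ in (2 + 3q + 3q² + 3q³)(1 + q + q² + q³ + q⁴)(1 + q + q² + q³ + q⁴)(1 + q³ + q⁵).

(2 + 3q + 3q² + 3q³) has coefficients 2,3,3,3 for degrees 0…3.
(1 + q + q² + q³ + q⁴) has coefficients 1,1,1,1,1,0,0,0 for degrees 0…7.
Multiplying by (1 + q + q² + q³ + q⁴) gives running coefficients 1,2,3,4,5,4,3,2 for degrees 0…7.
Finally multiplying by (1 + q³ + q⁵), the product of all factors after the first has coefficients 1,2,3,5,7,8,9,10 for degrees 0…7.
[q⁷] = 2·10 + 3·9 + 3·8 + 3·7 = 92.

92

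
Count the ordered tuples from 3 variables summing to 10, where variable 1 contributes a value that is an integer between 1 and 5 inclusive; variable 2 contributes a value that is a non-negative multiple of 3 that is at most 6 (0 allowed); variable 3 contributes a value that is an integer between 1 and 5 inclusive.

The generating function for the choices is (y + y² + y³ + y⁴ + y⁵)·(1 + y³ + y⁶)·(y + y² + y³ + y⁴ + y⁵); the count is [y¹⁰].
(y + y² + y³ + y⁴ + y⁵) has coefficients 0,1,1,1,1,1 for degrees 0…5.
(1 + y³ + y⁶) has coefficients 1,0,0,1,0,0,1,0,0,0,0 for degrees 0…10.
Finally multiplying by (y + y² + y³ + y⁴ + y⁵), the product of all factors after the first has coefficients 0,1,1,1,2,2,1,2,2,1,1 for degrees 0…10.
[y¹⁰] = 1·1 + 1·2 + 1·2 + 1·1 + 1·2 = 8.

8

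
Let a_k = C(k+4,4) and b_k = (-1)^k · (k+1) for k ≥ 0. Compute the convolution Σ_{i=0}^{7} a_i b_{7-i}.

120

Write out a_i and b_{7-i} for i = 0,…,7 and sum the products.
Σ = 1·(-8) + 5·7 + 15·(-6) + 35·5 + 70·(-4) + 126·3 + 210·(-2) + 330·1 = 120.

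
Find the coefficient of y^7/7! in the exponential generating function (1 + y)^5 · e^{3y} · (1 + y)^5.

16811847

The EGF product rule gives c_7 = Σ_{k_1+k_2+k_3=7} C(7; k_1,k_2,k_3) · ∏ g_i(k_i), where (1+y)^5 gives the falling factorial (5)_k; e^{3y} gives (3)^k; (1+y)^5 gives the falling factorial (5)_k.
g_1(k) for k = 0…7: 1, 5, 20, 60, 120, 120, 0, 0.
g_2(k) for k = 0…7: 1, 3, 9, 27, 81, 243, 729, 2187.
g_3(k) for k = 0…7: 1, 5, 20, 60, 120, 120, 0, 0.
First combine the last two factors: h(k) = Σ_j C(k,j)·g_2(j)·g_3(k−j) for k = 0…7: 1, 8, 59, 402, 2541, 14988, 83079, 435942.
c_7 = Σ_k C(7,k)·g_1(k)·h(7−k) = 1·1·435942 + 7·5·83079 + 21·20·14988 + 35·60·2541 + 35·120·402 + 21·120·59 = 435942 + 2907765 + 6294960 + 5336100 + 1688400 + 148680 = 16811847.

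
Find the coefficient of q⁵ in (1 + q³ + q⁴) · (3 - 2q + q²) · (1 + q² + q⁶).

(1 + q³ + q⁴) has coefficients 1,0,0,1,1 for degrees 0…4.
(3 - 2q + q²) has coefficients 3,-2,1,0,0,0 for degrees 0…5.
Finally multiplying by (1 + q² + q⁶), the product of all factors after the first has coefficients 3,-2,4,-2,1,0 for degrees 0…5.
[q⁵] = 1·0 + 1·4 + 1·(-2) = 2.

2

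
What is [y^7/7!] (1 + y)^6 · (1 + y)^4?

The EGF product rule gives c_7 = Σ_{k_1+k_2=7} C(7; k_1,k_2) · ∏ g_i(k_i), where (1+y)^6 gives the falling factorial (6)_k; (1+y)^4 gives the falling factorial (4)_k.
g_1(k) for k = 0…7: 1, 6, 30, 120, 360, 720, 720, 0.
g_2(k) for k = 0…7: 1, 4, 12, 24, 24, 0, 0, 0.
c_7 = Σ_k C(7,k)·g_1(k)·g_2(7−k) = 35·120·24 + 35·360·24 + 21·720·12 + 7·720·4 = 100800 + 302400 + 181440 + 20160 = 604800.

604800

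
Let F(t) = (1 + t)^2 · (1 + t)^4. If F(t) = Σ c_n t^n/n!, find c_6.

720

The EGF product rule gives c_6 = Σ_{k_1+k_2=6} C(6; k_1,k_2) · ∏ g_i(k_i), where (1+t)^2 gives the falling factorial (2)_k; (1+t)^4 gives the falling factorial (4)_k.
g_1(k) for k = 0…6: 1, 2, 2, 0, 0, 0, 0.
g_2(k) for k = 0…6: 1, 4, 12, 24, 24, 0, 0.
c_6 = Σ_k C(6,k)·g_1(k)·g_2(6−k) = 15·2·24 = 720.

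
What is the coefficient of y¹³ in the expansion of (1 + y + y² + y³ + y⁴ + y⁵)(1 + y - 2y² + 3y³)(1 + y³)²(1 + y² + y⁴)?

(1 + y + y² + y³ + y⁴ + y⁵) has coefficients 1,1,1,1,1,1 for degrees 0…5.
(1 + y - 2y² + 3y³) has coefficients 1,1,-2,3,0,0,0,0,0,0,0,0,0,0 for degrees 0…13.
Multiplying by (1 + y³)² gives running coefficients 1,1,-2,5,2,-4,7,1,-2,3,0,0,0,0 for degrees 0…13.
Finally multiplying by (1 + y² + y⁴), the product of all factors after the first has coefficients 1,1,-1,6,1,2,7,2,7,0,5,4,-2,3 for degrees 0…13.
[y¹³] = 1·3 + 1·(-2) + 1·4 + 1·5 + 1·0 + 1·7 = 17.

17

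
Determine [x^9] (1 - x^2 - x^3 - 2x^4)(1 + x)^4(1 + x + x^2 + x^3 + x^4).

(1 - x^2 - x^3 - 2x^4) has coefficients 1,0,-1,-1,-2 for degrees 0…4.
(1 + x)^4 has coefficients 1,4,6,4,1,0,0,0,0,0 for degrees 0…9.
Finally multiplying by (1 + x + x^2 + x^3 + x^4), the product of all factors after the first has coefficients 1,5,11,15,16,15,11,5,1,0 for degrees 0…9.
[x^9] = 1·0 − 1·5 − 1·11 − 2·15 = -46.

-46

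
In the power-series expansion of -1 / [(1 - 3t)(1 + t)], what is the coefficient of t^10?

The denominator gives the recurrence a_n = 2a_(n−1) + 3a_(n−2) for n ≥ 2; the numerator fixes a_0 = -1, a_1 = -2.
Iterating: -1, -2, -7, -20, -61, -182, -547, -1640, -4921, -14762, -44287, so a_10 = -44287.

-44287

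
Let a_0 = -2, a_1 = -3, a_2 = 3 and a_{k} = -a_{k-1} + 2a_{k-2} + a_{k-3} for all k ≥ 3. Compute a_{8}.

The ordinary generating function has denominator 1 + z - 2z^2 - z^3.
Iterating the recurrence: a_0,…,a_{8} = -2, -3, 3, -11, 14, -33, 50, -102, 169.

169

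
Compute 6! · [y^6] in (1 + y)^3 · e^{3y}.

15633

The EGF product rule gives c_6 = Σ_{k_1+k_2=6} C(6; k_1,k_2) · ∏ g_i(k_i), where (1+y)^3 gives the falling factorial (3)_k; e^{3y} gives (3)^k.
g_1(k) for k = 0…6: 1, 3, 6, 6, 0, 0, 0.
g_2(k) for k = 0…6: 1, 3, 9, 27, 81, 243, 729.
c_6 = Σ_k C(6,k)·g_1(k)·g_2(6−k) = 1·1·729 + 6·3·243 + 15·6·81 + 20·6·27 = 729 + 4374 + 7290 + 3240 = 15633.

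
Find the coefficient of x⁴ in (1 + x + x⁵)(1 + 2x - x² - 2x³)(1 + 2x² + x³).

3

(1 + x + x⁵) has coefficients 1,1,0,0,0 for degrees 0…4.
(1 + 2x - x² - 2x³) has coefficients 1,2,-1,-2,0 for degrees 0…4.
Finally multiplying by (1 + 2x² + x³), the product of all factors after the first has coefficients 1,2,1,3,0 for degrees 0…4.
[x⁴] = 1·0 + 1·3 = 3.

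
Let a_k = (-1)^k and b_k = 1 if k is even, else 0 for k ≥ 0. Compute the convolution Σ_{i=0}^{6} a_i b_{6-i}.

4

Write out a_i and b_{6-i} for i = 0,…,6 and sum the products.
Σ = 1·1 − 1·0 + 1·1 − 1·0 + 1·1 − 1·0 + 1·1 = 4.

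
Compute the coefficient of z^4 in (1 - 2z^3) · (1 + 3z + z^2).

(1 - 2z^3) has coefficients 1,0,0,-2 for degrees 0…3.
(1 + 3z + z^2) has coefficients 1,3,1,0,0 for degrees 0…4.
[z^4] = 1·0 − 2·3 = -6.

-6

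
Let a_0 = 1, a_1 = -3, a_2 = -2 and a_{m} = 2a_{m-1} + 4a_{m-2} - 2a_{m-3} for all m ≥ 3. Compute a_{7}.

-1308

The ordinary generating function has denominator 1 - 2t - 4t^2 + 2t^3.
Iterating the recurrence: a_0,…,a_{7} = 1, -3, -2, -18, -38, -144, -404, -1308.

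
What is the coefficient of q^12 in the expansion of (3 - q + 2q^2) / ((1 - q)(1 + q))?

5

The denominator gives the recurrence a_n = a_(n−2) for n ≥ 3; the numerator fixes a_0 = 3, a_1 = -1, a_2 = 5.
Iterating: 3, -1, 5, -1, 5, -1, 5, -1, 5, -1, 5, -1, 5, so a_12 = 5.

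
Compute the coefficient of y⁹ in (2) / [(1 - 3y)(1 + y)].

Partial fractions give a closed form: a_n = (3/2)·3^n + (1/2)·(-1)^n.
At n = 9: a_9 = 29524.

29524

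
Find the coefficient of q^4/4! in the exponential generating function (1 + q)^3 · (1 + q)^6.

The EGF product rule gives c_4 = Σ_{k_1+k_2=4} C(4; k_1,k_2) · ∏ g_i(k_i), where (1+q)^3 gives the falling factorial (3)_k; (1+q)^6 gives the falling factorial (6)_k.
g_1(k) for k = 0…4: 1, 3, 6, 6, 0.
g_2(k) for k = 0…4: 1, 6, 30, 120, 360.
c_4 = Σ_k C(4,k)·g_1(k)·g_2(4−k) = 1·1·360 + 4·3·120 + 6·6·30 + 4·6·6 = 360 + 1440 + 1080 + 144 = 3024.

3024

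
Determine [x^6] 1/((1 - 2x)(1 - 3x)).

Partial fractions give a closed form: a_n = (-2)·2^n + (3)·3^n.
At n = 6: a_6 = 2059.

2059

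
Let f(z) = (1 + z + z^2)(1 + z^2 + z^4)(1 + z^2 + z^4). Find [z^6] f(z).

5

(1 + z + z^2) has coefficients 1,1,1 for degrees 0…2.
(1 + z^2 + z^4) has coefficients 1,0,1,0,1,0,0 for degrees 0…6.
Finally multiplying by (1 + z^2 + z^4), the product of all factors after the first has coefficients 1,0,2,0,3,0,2 for degrees 0…6.
[z^6] = 1·2 + 1·0 + 1·3 = 5.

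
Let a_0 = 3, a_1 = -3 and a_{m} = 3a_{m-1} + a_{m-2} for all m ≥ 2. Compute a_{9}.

-27129

The ordinary generating function has denominator 1 - 3q - q^2.
Iterating the recurrence: a_0,…,a_{9} = 3, -3, -6, -21, -69, -228, -753, -2487, -8214, -27129.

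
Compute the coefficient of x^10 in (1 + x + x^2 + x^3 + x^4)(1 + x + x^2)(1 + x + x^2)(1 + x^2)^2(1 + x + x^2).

(1 + x + x^2 + x^3 + x^4) has coefficients 1,1,1,1,1 for degrees 0…4.
(1 + x + x^2) has coefficients 1,1,1,0,0,0,0,0,0,0,0 for degrees 0…10.
Multiplying by (1 + x + x^2) gives running coefficients 1,2,3,2,1,0,0,0,0,0,0 for degrees 0…10.
Multiplying by (1 + x^2)^2 gives running coefficients 1,2,5,6,8,6,5,2,1,0,0 for degrees 0…10.
Finally multiplying by (1 + x + x^2), the product of all factors after the first has coefficients 1,3,8,13,19,20,19,13,8,3,1 for degrees 0…10.
[x^10] = 1·1 + 1·3 + 1·8 + 1·13 + 1·19 = 44.

44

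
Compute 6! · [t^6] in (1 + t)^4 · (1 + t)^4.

The EGF product rule gives c_6 = Σ_{k_1+k_2=6} C(6; k_1,k_2) · ∏ g_i(k_i), where (1+t)^4 gives the falling factorial (4)_k; (1+t)^4 gives the falling factorial (4)_k.
g_1(k) for k = 0…6: 1, 4, 12, 24, 24, 0, 0.
g_2(k) for k = 0…6: 1, 4, 12, 24, 24, 0, 0.
c_6 = Σ_k C(6,k)·g_1(k)·g_2(6−k) = 15·12·24 + 20·24·24 + 15·24·12 = 4320 + 11520 + 4320 = 20160.

20160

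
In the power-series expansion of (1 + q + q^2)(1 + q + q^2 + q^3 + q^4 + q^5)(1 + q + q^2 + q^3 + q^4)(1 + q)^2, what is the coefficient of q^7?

(1 + q + q^2) has coefficients 1,1,1 for degrees 0…2.
(1 + q + q^2 + q^3 + q^4 + q^5) has coefficients 1,1,1,1,1,1,0,0 for degrees 0…7.
Multiplying by (1 + q + q^2 + q^3 + q^4) gives running coefficients 1,2,3,4,5,5,4,3 for degrees 0…7.
Finally multiplying by (1 + q)^2, the product of all factors after the first has coefficients 1,4,8,12,16,19,19,16 for degrees 0…7.
[q^7] = 1·16 + 1·19 + 1·19 = 54.

54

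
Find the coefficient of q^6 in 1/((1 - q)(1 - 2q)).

127

Partial fractions give a closed form: a_n = (-1)·1^n + (2)·2^n.
At n = 6: a_6 = 127.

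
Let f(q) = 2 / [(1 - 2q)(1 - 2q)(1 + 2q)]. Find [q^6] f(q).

512

The denominator gives the recurrence a_n = 2a_(n−1) + 4a_(n−2) − 8a_(n−3) for n ≥ 3; the numerator fixes a_0 = 2, a_1 = 4, a_2 = 16.
Iterating: 2, 4, 16, 32, 96, 192, 512, so a_6 = 512.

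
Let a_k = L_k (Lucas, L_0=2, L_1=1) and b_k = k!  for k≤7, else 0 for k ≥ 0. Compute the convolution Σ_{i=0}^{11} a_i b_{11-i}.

46812

The convolution is the t^11 coefficient of A(t)B(t).
Σ = 2·0 + 1·0 + 3·0 + 4·0 + 7·5040 + 11·720 + 18·120 + 29·24 + 47·6 + 76·2 + 123·1 + 199·1 = 46812.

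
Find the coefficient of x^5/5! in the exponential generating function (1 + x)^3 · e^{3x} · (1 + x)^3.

27693

The EGF product rule gives c_5 = Σ_{k_1+k_2+k_3=5} C(5; k_1,k_2,k_3) · ∏ g_i(k_i), where (1+x)^3 gives the falling factorial (3)_k; e^{3x} gives (3)^k; (1+x)^3 gives the falling factorial (3)_k.
g_1(k) for k = 0…5: 1, 3, 6, 6, 0, 0.
g_2(k) for k = 0…5: 1, 3, 9, 27, 81, 243.
g_3(k) for k = 0…5: 1, 3, 6, 6, 0, 0.
First combine the last two factors: h(k) = Σ_j C(k,j)·g_2(j)·g_3(k−j) for k = 0…5: 1, 6, 33, 168, 801, 3618.
c_5 = Σ_k C(5,k)·g_1(k)·h(5−k) = 1·1·3618 + 5·3·801 + 10·6·168 + 10·6·33 = 3618 + 12015 + 10080 + 1980 = 27693.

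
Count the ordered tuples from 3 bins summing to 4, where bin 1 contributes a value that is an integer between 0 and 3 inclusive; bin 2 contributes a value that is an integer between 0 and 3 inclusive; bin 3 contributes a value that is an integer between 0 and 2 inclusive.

10

The generating function for the choices is (1 + x + x² + x³)·(1 + x + x² + x³)·(1 + x + x²); the count is [x⁴].
(1 + x + x² + x³) has coefficients 1,1,1,1 for degrees 0…3.
(1 + x + x² + x³) has coefficients 1,1,1,1,0 for degrees 0…4.
Finally multiplying by (1 + x + x²), the product of all factors after the first has coefficients 1,2,3,3,2 for degrees 0…4.
[x⁴] = 1·2 + 1·3 + 1·3 + 1·2 = 10.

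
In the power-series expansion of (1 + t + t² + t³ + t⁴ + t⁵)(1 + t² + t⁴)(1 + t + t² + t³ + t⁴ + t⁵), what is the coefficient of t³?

(1 + t + t² + t³ + t⁴ + t⁵) has coefficients 1,1,1,1 for degrees 0…3.
(1 + t² + t⁴) has coefficients 1,0,1,0 for degrees 0…3.
Finally multiplying by (1 + t + t² + t³ + t⁴ + t⁵), the product of all factors after the first has coefficients 1,1,2,2 for degrees 0…3.
[t³] = 1·2 + 1·2 + 1·1 + 1·1 = 6.

6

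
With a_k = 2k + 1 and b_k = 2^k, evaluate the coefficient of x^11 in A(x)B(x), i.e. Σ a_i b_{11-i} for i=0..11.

Write out a_i and b_{11-i} for i = 0,…,11 and sum the products.
Σ = 1·2048 + 3·1024 + 5·512 + 7·256 + 9·128 + 11·64 + 13·32 + 15·16 + 17·8 + 19·4 + 21·2 + 23·1 = 12261.

12261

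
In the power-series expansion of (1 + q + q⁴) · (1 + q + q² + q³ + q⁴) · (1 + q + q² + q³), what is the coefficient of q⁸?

5

(1 + q + q⁴) has coefficients 1,1,0,0,1 for degrees 0…4.
(1 + q + q² + q³ + q⁴) has coefficients 1,1,1,1,1,0,0,0,0 for degrees 0…8.
Finally multiplying by (1 + q + q² + q³), the product of all factors after the first has coefficients 1,2,3,4,4,3,2,1,0 for degrees 0…8.
[q⁸] = 1·0 + 1·1 + 1·4 = 5.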